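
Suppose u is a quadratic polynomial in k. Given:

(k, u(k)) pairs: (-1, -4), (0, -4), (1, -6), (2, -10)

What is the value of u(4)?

-24

First differences: 0, -2, -4. Second differences: -2, -2.
Level-2 differences are constant, so u has degree 2.
Fitting a degree-2 polynomial gives u(k) = -k² - k - 4.
Then u(4) = -24.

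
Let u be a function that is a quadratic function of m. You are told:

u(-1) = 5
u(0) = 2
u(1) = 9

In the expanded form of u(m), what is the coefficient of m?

Write u(m) = am² + bm + c; the 3 given values yield a linear system in the 3 coefficients.
Solving, u(m) = 5m² + 2m + 2.
The coefficient of m is 2.

2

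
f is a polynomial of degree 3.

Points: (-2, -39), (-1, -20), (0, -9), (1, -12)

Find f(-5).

Write f(m) = am³ + bm² + cm + d; the 4 given values yield a linear system in the 4 coefficients.
Solving, f(m) = -m³ - 7m² + 5m - 9.
Then f(-5) = -84.

-84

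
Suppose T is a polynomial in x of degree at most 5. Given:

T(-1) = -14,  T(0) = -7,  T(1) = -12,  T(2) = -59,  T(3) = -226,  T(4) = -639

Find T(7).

-5334

Write T(x) = ax^5 + bx^4 + cx³ + dx² + ex + p; the 6 given values yield a linear system in the 6 coefficients.
Solving, the leading coefficient vanishes, and T(x) = -2x^4 - x³ - 4x² + 2x - 7.
Then T(7) = -5334.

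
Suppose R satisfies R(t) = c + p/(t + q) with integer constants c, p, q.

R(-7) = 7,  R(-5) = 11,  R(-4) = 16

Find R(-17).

(R(t) − c)(t + q) = p for each data point; the three points give a linear system in c and q, then p follows.
Solving: c = 1, q = 2, p = -30, so R(t) = 1 − 30/(t + 2).
Then R(-17) = 1 − 30/(-15) = 3.

3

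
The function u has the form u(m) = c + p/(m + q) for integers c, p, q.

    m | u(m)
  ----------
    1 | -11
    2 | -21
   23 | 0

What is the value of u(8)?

(u(m) − c)(m + q) = p for each data point; the three points give a linear system in c and q, then p follows.
Solving: c = -1, q = -3, p = 20, so u(m) = -1 + 20/(m − 3).
Then u(8) = -1 + 20/5 = 3.

3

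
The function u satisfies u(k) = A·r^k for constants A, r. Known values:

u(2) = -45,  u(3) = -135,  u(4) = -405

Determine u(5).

-1215

Consecutive ratio: -135/(-45) = 3, and -405/(-135) = 3, so r = 3.
Then A·3^2 = -45 gives A = -5, and u(k) = -5·3^k.
u(5) = -5·3^5 = -1215.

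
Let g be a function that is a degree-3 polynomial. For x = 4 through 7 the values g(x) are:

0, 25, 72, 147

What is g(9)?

405

Write g(x) = ax³ + bx² + cx + d; the 4 given values yield a linear system in the 4 coefficients.
Solving, g(x) = x³ - 4x².
Then g(9) = 405.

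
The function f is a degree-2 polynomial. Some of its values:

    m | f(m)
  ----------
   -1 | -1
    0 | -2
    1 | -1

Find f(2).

Write f(m) = am² + bm + c; the 3 given values yield a linear system in the 3 coefficients.
Solving, f(m) = m² - 2.
Then f(2) = 2.

2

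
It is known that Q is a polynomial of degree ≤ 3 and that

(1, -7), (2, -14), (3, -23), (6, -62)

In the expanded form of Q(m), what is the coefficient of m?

Write Q(m) = am³ + bm² + cm + d; the 4 given values yield a linear system in the 4 coefficients.
Solving, the leading coefficient vanishes, and Q(m) = -m² - 4m - 2.
The coefficient of m is -4.

-4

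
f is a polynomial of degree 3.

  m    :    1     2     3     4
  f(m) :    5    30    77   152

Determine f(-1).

-3

Write f(m) = am³ + bm² + cm + d; the 4 given values yield a linear system in the 4 coefficients.
Solving, f(m) = m³ + 5m² + 3m - 4.
Then f(-1) = -3.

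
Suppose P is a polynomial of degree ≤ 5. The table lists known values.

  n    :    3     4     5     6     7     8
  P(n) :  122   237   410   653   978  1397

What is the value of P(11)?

Write P(n) = an^5 + bn^4 + cn³ + dn² + en + p; the 6 given values yield a linear system in the 6 coefficients.
Solving, the top 2 coefficients vanish, and P(n) = 2n³ + 5n² + 6n + 5.
Then P(11) = 3338.

3338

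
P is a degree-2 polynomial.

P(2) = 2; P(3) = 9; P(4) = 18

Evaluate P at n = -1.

-7

Write P(n) = an² + bn + c; the 3 given values yield a linear system in the 3 coefficients.
Solving, P(n) = n² + 2n - 6.
Then P(-1) = -7.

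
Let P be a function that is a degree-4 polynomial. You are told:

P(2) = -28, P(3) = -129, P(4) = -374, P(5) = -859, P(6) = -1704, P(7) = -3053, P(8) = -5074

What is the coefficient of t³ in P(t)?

Write P(t) = at^4 + bt³ + ct² + dt + e; the 7 given values yield a linear system in the 5 coefficients.
Solving, P(t) = -t^4 - 2t³ + t² - 3t + 6.
The coefficient of t³ is -2.

-2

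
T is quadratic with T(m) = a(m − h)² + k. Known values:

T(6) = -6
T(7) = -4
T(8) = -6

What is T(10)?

-22

First differences 2, -2; second difference -4 = 2a, so a = -2.
Expanding, the m-coefficient is −2ah = 4h; matching it to the data gives h = 7, and then k = -4.
So T(m) = -2(m − 7)² − 4.
T(10) = -2·3² − 4 = -22.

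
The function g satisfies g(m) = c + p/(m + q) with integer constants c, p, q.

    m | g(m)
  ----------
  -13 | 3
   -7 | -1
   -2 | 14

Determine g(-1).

11

(g(m) − c)(m + q) = p for each data point; the three points give a linear system in c and q, then p follows.
Solving: c = 5, q = 4, p = 18, so g(m) = 5 + 18/(m + 4).
Then g(-1) = 5 + 18/3 = 11.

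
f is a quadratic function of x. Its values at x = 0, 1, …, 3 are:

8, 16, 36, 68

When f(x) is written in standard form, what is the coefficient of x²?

6

First differences: 8, 20, 32. Second differences: 12, 12.
Level-2 differences are constant, so f has degree 2.
Fitting a degree-2 polynomial gives f(x) = 6x² + 2x + 8.
The coefficient of x² is 6.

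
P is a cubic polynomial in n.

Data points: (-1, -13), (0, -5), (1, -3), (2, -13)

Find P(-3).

-23

Write P(n) = an³ + bn² + cn + d; the 4 given values yield a linear system in the 4 coefficients.
Solving, P(n) = -n³ - 3n² + 6n - 5.
Then P(-3) = -23.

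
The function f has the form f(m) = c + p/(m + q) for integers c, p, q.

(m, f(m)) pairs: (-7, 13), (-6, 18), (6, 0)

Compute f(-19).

(f(m) − c)(m + q) = p for each data point; the three points give a linear system in c and q, then p follows.
Solving: c = 3, q = 4, p = -30, so f(m) = 3 − 30/(m + 4).
Then f(-19) = 3 − 30/(-15) = 5.

5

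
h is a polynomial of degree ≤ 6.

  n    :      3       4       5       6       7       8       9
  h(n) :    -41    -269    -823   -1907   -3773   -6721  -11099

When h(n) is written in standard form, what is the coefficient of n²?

7

First differences: -228, -554, -1084, -1866, -2948, -4378. Second differences: -326, -530, -782, -1082, -1430. Third differences: -204, -252, -300, -348. Fourth differences: -48, -48, -48.
Level-4 differences are constant, so h has degree 4.
Fitting a degree-4 polynomial gives h(n) = -2n^4 + 2n³ + 7n² - n + 7.
The coefficient of n² is 7.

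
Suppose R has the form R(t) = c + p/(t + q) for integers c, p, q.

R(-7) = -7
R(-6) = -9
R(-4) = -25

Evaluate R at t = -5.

-13

(R(t) − c)(t + q) = p for each data point; the three points give a linear system in c and q, then p follows.
Solving: c = -1, q = 3, p = 24, so R(t) = -1 + 24/(t + 3).
Then R(-5) = -1 + 24/(-2) = -13.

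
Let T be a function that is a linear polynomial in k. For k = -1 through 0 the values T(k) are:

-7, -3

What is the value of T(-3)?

Write T(k) = ak + b; the 2 given values yield a linear system in the 2 coefficients.
Solving, T(k) = 4k - 3.
Then T(-3) = -15.

-15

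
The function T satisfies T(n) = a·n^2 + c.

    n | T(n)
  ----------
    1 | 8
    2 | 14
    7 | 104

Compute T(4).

From T(1) = 8 and T(2) = 14: 1a + c = 8 and 4a + c = 14.
Subtracting: 3a = 6, so a = 2; then c = 8 − 2·1 = 6.
So T(n) = 2n² + 6, and T(4) = 38.

38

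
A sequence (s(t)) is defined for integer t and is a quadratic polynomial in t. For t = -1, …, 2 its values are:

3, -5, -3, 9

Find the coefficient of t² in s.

Write s(t) = at² + bt + c; the 4 given values yield a linear system in the 3 coefficients.
Solving, s(t) = 5t² - 3t - 5.
The coefficient of t² is 5.

5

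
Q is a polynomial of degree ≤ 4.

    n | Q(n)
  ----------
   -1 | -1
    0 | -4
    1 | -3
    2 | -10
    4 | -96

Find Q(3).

-37

Write Q(n) = an^4 + bn³ + cn² + dn + e; the 5 given values yield a linear system in the 5 coefficients.
Solving, the leading coefficient vanishes, and Q(n) = -2n³ + 2n² + n - 4.
Then Q(3) = -37.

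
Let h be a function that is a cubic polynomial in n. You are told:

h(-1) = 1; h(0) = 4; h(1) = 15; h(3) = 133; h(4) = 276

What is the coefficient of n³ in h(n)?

Write h(n) = an³ + bn² + cn + d; the 5 given values yield a linear system in the 4 coefficients.
Solving, h(n) = 3n³ + 4n² + 4n + 4.
The coefficient of n³ is 3.

3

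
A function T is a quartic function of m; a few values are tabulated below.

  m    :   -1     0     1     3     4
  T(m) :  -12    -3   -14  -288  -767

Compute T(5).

Write T(m) = am^4 + bm³ + cm² + dm + e; the 5 given values yield a linear system in the 5 coefficients.
Solving, T(m) = -2m^4 - 2m³ - 8m² + m - 3.
Then T(5) = -1698.

-1698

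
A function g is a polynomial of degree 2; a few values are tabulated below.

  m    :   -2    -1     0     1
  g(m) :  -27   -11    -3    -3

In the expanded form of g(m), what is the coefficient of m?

First differences: 16, 8, 0. Second differences: -8, -8.
Level-2 differences are constant, so g has degree 2.
Fitting a degree-2 polynomial gives g(m) = -4m² + 4m - 3.
The coefficient of m is 4.

4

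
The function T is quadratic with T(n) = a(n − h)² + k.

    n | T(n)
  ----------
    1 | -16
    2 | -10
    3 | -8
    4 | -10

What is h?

First differences 6, 2, -2; second difference -4 = 2a, so a = -2.
Expanding, the n-coefficient is −2ah = 4h; matching it to the data gives h = 3, and then k = -8.
So T(n) = -2(n − 3)² − 8.
Hence h = 3.

3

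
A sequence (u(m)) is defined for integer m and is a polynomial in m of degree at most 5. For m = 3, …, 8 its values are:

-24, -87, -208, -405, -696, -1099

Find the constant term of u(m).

Write u(m) = am^5 + bm^4 + cm³ + dm² + em + p; the 6 given values yield a linear system in the 6 coefficients.
Solving, the top 2 coefficients vanish, and u(m) = -3m³ + 7m² - m - 3.
The constant term is u(0) = -3.

-3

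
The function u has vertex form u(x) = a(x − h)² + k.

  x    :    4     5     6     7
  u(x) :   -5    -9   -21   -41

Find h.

4

First differences -4, -12, -20; second difference -8 = 2a, so a = -4.
Expanding, the x-coefficient is −2ah = 8h; matching it to the data gives h = 4, and then k = -5.
So u(x) = -4(x − 4)² − 5.
Hence h = 4.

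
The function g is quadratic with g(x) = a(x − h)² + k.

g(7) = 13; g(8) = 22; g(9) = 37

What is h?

First differences 9, 15; second difference 6 = 2a, so a = 3.
Expanding, the x-coefficient is −2ah = -6h; matching it to the data gives h = 6, and then k = 10.
So g(x) = 3(x − 6)² + 10.
Hence h = 6.

6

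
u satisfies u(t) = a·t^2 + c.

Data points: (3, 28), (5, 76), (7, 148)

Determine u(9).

244

From u(3) = 28 and u(5) = 76: 9a + c = 28 and 25a + c = 76.
Subtracting: 16a = 48, so a = 3; then c = 28 − 3·9 = 1.
So u(t) = 3t² + 1, and u(9) = 244.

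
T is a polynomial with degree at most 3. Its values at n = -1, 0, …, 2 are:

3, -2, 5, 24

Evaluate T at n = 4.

98

First differences: -5, 7, 19. Second differences: 12, 12.
Level-2 differences are constant, so T has degree 2.
Fitting a degree-2 polynomial gives T(n) = 6n² + n - 2.
Then T(4) = 98.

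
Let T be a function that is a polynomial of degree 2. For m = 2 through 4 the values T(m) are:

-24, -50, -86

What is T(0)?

Write T(m) = am² + bm + c; the 3 given values yield a linear system in the 3 coefficients.
Solving, T(m) = -5m² - m - 2.
The constant term is T(0) = -2.

-2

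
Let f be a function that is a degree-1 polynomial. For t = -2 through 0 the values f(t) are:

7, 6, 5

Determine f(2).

3

First differences: -1, -1.
Level-1 differences are constant, so f has degree 1.
Fitting a degree-1 polynomial gives f(t) = -t + 5.
Then f(2) = 3.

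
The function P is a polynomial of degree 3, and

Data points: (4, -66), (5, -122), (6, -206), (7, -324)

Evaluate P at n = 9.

Write P(n) = an³ + bn² + cn + d; the 4 given values yield a linear system in the 4 coefficients.
Solving, P(n) = -n³ + n² - 4n - 2.
Then P(9) = -686.

-686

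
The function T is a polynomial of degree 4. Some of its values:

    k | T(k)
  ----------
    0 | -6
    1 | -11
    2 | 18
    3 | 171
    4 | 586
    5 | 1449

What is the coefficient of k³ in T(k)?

First differences: -5, 29, 153, 415, 863. Second differences: 34, 124, 262, 448. Third differences: 90, 138, 186. Fourth differences: 48, 48.
Level-4 differences are constant, so T has degree 4.
Fitting a degree-4 polynomial gives T(k) = 2k^4 + 3k³ - 6k² - 4k - 6.
The coefficient of k³ is 3.

3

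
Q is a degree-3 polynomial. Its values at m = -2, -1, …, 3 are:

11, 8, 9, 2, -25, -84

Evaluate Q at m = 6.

-573

First differences: -3, 1, -7, -27, -59. Second differences: 4, -8, -20, -32. Third differences: -12, -12, -12.
Level-3 differences are constant, so Q has degree 3.
Fitting a degree-3 polynomial gives Q(m) = -2m³ - 4m² - m + 9.
Then Q(6) = -573.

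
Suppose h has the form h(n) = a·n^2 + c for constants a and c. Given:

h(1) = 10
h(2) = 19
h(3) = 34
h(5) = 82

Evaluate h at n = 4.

From h(1) = 10 and h(2) = 19: 1a + c = 10 and 4a + c = 19.
Subtracting: 3a = 9, so a = 3; then c = 10 − 3·1 = 7.
So h(n) = 3n² + 7, and h(4) = 55.

55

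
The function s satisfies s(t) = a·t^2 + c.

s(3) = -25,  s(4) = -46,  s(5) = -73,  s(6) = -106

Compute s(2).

From s(3) = -25 and s(4) = -46: 9a + c = -25 and 16a + c = -46.
Subtracting: 7a = -21, so a = -3; then c = -25 − (-3)·9 = 2.
So s(t) = -3t² + 2, and s(2) = -10.

-10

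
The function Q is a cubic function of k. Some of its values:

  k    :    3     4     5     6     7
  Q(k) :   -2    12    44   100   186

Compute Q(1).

0

First differences: 14, 32, 56, 86. Second differences: 18, 24, 30. Third differences: 6, 6.
Level-3 differences are constant, so Q has degree 3.
Fitting a degree-3 polynomial gives Q(k) = k³ - 3k² - 2k + 4.
Then Q(1) = 0.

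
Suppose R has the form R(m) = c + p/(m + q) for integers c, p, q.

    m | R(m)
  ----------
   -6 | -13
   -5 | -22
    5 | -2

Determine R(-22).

-5

(R(m) − c)(m + q) = p for each data point; the three points give a linear system in c and q, then p follows.
Solving: c = -4, q = 4, p = 18, so R(m) = -4 + 18/(m + 4).
Then R(-22) = -4 + 18/(-18) = -5.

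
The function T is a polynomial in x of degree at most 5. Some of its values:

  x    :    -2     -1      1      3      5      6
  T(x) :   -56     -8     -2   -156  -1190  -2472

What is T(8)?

-7856

Write T(x) = ax^5 + bx^4 + cx³ + dx² + ex + p; the 6 given values yield a linear system in the 6 coefficients.
Solving, the leading coefficient vanishes, and T(x) = -2x^4 + x³ - 3x² + 2x.
Then T(8) = -7856.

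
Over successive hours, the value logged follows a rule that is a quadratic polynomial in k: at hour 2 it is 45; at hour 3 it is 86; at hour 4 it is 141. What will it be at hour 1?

Write the value at k as Q(k).
Write Q(k) = ak² + bk + c; the 3 given values yield a linear system in the 3 coefficients.
Solving, Q(k) = 7k² + 6k + 5.
Then Q(1) = 18.

18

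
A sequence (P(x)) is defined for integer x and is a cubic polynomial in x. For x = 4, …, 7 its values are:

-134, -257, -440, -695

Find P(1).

Write P(x) = ax³ + bx² + cx + d; the 4 given values yield a linear system in the 4 coefficients.
Solving, P(x) = -2x³ - x - 2.
Then P(1) = -5.

-5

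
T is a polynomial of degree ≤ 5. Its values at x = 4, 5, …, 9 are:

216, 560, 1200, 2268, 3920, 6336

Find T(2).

8

First differences: 344, 640, 1068, 1652, 2416. Second differences: 296, 428, 584, 764. Third differences: 132, 156, 180. Fourth differences: 24, 24.
Level-4 differences are constant, so T has degree 4.
Fitting a degree-4 polynomial gives T(x) = x^4 - 3x² + 2x.
Then T(2) = 8.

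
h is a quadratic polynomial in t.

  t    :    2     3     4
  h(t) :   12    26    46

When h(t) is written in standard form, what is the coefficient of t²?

Write h(t) = at² + bt + c; the 3 given values yield a linear system in the 3 coefficients.
Solving, h(t) = 3t² - t + 2.
The coefficient of t² is 3.

3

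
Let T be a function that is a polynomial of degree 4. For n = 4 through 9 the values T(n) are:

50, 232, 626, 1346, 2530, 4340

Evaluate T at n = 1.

-4

First differences: 182, 394, 720, 1184, 1810. Second differences: 212, 326, 464, 626. Third differences: 114, 138, 162. Fourth differences: 24, 24.
Level-4 differences are constant, so T has degree 4.
Fitting a degree-4 polynomial gives T(n) = n^4 - 3n³ - 4n + 2.
Then T(1) = -4.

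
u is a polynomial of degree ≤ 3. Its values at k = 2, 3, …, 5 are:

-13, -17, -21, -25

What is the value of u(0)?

-5

First differences: -4, -4, -4.
Level-1 differences are constant, so u has degree 1.
Fitting a degree-1 polynomial gives u(k) = -4k - 5.
Then u(0) = -5.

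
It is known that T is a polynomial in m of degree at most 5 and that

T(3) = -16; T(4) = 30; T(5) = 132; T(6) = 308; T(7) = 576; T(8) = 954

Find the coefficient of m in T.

-9

First differences: 46, 102, 176, 268, 378. Second differences: 56, 74, 92, 110. Third differences: 18, 18, 18.
Level-3 differences are constant, so T has degree 3.
Fitting a degree-3 polynomial gives T(m) = 3m³ - 8m² - 9m + 2.
The coefficient of m is -9.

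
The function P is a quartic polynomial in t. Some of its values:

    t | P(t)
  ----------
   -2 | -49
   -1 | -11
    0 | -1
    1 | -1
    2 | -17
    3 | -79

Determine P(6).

-1201

First differences: 38, 10, 0, -16, -62. Second differences: -28, -10, -16, -46. Third differences: 18, -6, -30. Fourth differences: -24, -24.
Level-4 differences are constant, so P has degree 4.
Fitting a degree-4 polynomial gives P(t) = -t^4 + t³ - 4t² + 4t - 1.
Then P(6) = -1201.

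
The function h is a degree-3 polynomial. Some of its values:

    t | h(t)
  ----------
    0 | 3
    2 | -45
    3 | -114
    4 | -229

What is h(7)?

-970

Write h(t) = at³ + bt² + ct + d; the 4 given values yield a linear system in the 4 coefficients.
Solving, h(t) = -2t³ - 5t² - 6t + 3.
Then h(7) = -970.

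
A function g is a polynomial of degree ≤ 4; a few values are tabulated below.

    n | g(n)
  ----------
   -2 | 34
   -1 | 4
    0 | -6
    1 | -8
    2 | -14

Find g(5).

-176

First differences: -30, -10, -2, -6. Second differences: 20, 8, -4. Third differences: -12, -12.
Level-3 differences are constant, so g has degree 3.
Fitting a degree-3 polynomial gives g(n) = -2n³ + 4n² - 4n - 6.
Then g(5) = -176.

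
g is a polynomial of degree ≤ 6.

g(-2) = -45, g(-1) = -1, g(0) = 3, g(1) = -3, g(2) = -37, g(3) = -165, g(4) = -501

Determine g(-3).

First differences: 44, 4, -6, -34, -128, -336. Second differences: -40, -10, -28, -94, -208. Third differences: 30, -18, -66, -114. Fourth differences: -48, -48, -48.
Level-4 differences are constant, so g has degree 4.
Fitting a degree-4 polynomial gives g(k) = -2k^4 + k³ - 3k² - 2k + 3.
Then g(-3) = -207.

-207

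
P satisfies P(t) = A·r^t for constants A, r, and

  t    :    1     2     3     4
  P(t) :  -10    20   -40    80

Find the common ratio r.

-2

Consecutive ratio: 20/(-10) = -2, and -40/20 = -2, so r = -2.
Then A·(-2)^1 = -10 gives A = 5, and P(t) = 5·(-2)^t.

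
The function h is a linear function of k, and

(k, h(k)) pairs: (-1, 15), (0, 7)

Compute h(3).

Write h(k) = ak + b; the 2 given values yield a linear system in the 2 coefficients.
Solving, h(k) = -8k + 7.
Then h(3) = -17.

-17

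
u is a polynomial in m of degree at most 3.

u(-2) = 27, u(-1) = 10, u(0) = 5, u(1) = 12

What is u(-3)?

56

First differences: -17, -5, 7. Second differences: 12, 12.
Level-2 differences are constant, so u has degree 2.
Fitting a degree-2 polynomial gives u(m) = 6m² + m + 5.
Then u(-3) = 56.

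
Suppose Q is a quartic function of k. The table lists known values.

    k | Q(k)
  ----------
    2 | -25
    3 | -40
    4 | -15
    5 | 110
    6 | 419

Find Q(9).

Write Q(k) = ak^4 + bk³ + ck² + dk + e; the 5 given values yield a linear system in the 5 coefficients.
Solving, Q(k) = k^4 - 4k³ + k² - 9k + 5.
Then Q(9) = 3650.

3650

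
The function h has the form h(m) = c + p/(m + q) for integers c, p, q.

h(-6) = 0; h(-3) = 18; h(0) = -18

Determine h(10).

(h(m) − c)(m + q) = p for each data point; the three points give a linear system in c and q, then p follows.
Solving: c = -6, q = 2, p = -24, so h(m) = -6 − 24/(m + 2).
Then h(10) = -6 − 24/12 = -8.

-8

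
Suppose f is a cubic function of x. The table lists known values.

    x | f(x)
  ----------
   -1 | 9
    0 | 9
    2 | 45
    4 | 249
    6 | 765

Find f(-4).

-135

Write f(x) = ax³ + bx² + cx + d; the 5 given values yield a linear system in the 4 coefficients.
Solving, f(x) = 3x³ + 3x² + 9.
Then f(-4) = -135.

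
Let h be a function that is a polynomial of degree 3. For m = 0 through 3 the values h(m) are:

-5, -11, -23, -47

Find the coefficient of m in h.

Write h(m) = am³ + bm² + cm + d; the 4 given values yield a linear system in the 4 coefficients.
Solving, h(m) = -m³ - 5m - 5.
The coefficient of m is -5.

-5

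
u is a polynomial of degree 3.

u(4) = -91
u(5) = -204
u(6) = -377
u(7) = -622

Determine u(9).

-1376

Write u(n) = an³ + bn² + cn + d; the 4 given values yield a linear system in the 4 coefficients.
Solving, u(n) = -2n³ + 9n + 1.
Then u(9) = -1376.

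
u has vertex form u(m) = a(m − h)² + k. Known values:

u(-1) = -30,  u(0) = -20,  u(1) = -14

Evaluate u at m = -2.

First differences 10, 6; second difference -4 = 2a, so a = -2.
Expanding, the m-coefficient is −2ah = 4h; matching it to the data gives h = 2, and then k = -12.
So u(m) = -2(m − 2)² − 12.
u(-2) = -2·(-4)² − 12 = -44.

-44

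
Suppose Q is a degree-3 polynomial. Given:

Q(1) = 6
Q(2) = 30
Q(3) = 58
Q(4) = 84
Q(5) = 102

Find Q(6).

First differences: 24, 28, 26, 18. Second differences: 4, -2, -8. Third differences: -6, -6.
Level-3 differences are constant, so Q has degree 3.
Fitting a degree-3 polynomial gives Q(t) = -t³ + 8t² + 7t - 8.
Then Q(6) = 106.

106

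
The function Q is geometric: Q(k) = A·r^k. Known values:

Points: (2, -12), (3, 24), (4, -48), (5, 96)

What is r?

Consecutive ratio: 24/(-12) = -2, and -48/24 = -2, so r = -2.
Then A·(-2)^2 = -12 gives A = -3, and Q(k) = -3·(-2)^k.

-2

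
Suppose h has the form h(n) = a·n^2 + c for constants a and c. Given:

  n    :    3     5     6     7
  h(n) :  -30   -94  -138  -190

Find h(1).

From h(3) = -30 and h(5) = -94: 9a + c = -30 and 25a + c = -94.
Subtracting: 16a = -64, so a = -4; then c = -30 − (-4)·9 = 6.
So h(n) = -4n² + 6, and h(1) = 2.

2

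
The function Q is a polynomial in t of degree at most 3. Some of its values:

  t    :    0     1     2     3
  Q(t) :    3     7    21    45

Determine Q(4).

Write Q(t) = at³ + bt² + ct + d; the 4 given values yield a linear system in the 4 coefficients.
Solving, the leading coefficient vanishes, and Q(t) = 5t² - t + 3.
Then Q(4) = 79.

79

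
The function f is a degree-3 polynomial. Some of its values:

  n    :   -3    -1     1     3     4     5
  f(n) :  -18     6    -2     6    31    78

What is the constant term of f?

Write f(n) = an³ + bn² + cn + d; the 6 given values yield a linear system in the 4 coefficients.
Solving, f(n) = n³ - n² - 5n + 3.
The constant term is f(0) = 3.

3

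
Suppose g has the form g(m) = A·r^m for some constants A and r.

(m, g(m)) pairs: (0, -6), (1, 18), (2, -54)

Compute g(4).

-486

Consecutive ratio: 18/(-6) = -3, and -54/18 = -3, so r = -3.
Then A·(-3)^0 = -6 gives A = -6, and g(m) = -6·(-3)^m.
g(4) = -6·(-3)^4 = -486.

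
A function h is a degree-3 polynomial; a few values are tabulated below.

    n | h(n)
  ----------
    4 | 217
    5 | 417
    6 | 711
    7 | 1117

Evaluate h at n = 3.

93

Write h(n) = an³ + bn² + cn + d; the 4 given values yield a linear system in the 4 coefficients.
Solving, h(n) = 3n³ + 2n² - n - 3.
Then h(3) = 93.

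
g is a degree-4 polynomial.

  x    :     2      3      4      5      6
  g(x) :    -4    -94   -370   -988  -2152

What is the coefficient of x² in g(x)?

-1

Write g(x) = ax^4 + bx³ + cx² + dx + e; the 5 given values yield a linear system in the 5 coefficients.
Solving, g(x) = -2x^4 + 2x³ - x² + 7x + 2.
The coefficient of x² is -1.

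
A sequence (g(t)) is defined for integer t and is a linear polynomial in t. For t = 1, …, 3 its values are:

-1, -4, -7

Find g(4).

First differences: -3, -3.
Level-1 differences are constant, so g has degree 1.
Fitting a degree-1 polynomial gives g(t) = -3t + 2.
Then g(4) = -10.

-10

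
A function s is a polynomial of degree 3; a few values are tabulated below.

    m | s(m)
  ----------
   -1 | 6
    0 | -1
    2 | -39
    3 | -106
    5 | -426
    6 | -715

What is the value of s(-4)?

Write s(m) = am³ + bm² + cm + d; the 6 given values yield a linear system in the 4 coefficients.
Solving, s(m) = -3m³ - m² - 5m - 1.
Then s(-4) = 195.

195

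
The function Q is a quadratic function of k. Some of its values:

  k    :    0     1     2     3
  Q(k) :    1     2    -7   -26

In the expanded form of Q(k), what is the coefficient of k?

6

Write Q(k) = ak² + bk + c; the 4 given values yield a linear system in the 3 coefficients.
Solving, Q(k) = -5k² + 6k + 1.
The coefficient of k is 6.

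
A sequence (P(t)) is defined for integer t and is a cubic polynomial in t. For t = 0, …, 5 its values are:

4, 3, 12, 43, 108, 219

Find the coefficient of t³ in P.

2

Write P(t) = at³ + bt² + ct + d; the 6 given values yield a linear system in the 4 coefficients.
Solving, P(t) = 2t³ - t² - 2t + 4.
The coefficient of t³ is 2.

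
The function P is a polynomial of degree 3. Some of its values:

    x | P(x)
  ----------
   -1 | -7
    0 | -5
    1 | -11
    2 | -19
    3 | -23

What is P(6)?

Write P(x) = ax³ + bx² + cx + d; the 5 given values yield a linear system in the 4 coefficients.
Solving, P(x) = x³ - 4x² - 3x - 5.
Then P(6) = 49.

49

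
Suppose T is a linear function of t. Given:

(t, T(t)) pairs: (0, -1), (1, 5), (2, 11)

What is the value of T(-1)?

-7

Write T(t) = at + b; the 3 given values yield a linear system in the 2 coefficients.
Solving, T(t) = 6t - 1.
Then T(-1) = -7.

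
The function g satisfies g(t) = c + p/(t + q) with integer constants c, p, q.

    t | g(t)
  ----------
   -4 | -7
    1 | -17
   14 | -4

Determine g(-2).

-8

(g(t) − c)(t + q) = p for each data point; the three points give a linear system in c and q, then p follows.
Solving: c = -5, q = -2, p = 12, so g(t) = -5 + 12/(t − 2).
Then g(-2) = -5 + 12/(-4) = -8.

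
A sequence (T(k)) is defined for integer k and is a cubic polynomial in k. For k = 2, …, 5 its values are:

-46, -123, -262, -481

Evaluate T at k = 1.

Write T(k) = ak³ + bk² + ck + d; the 4 given values yield a linear system in the 4 coefficients.
Solving, T(k) = -3k³ - 4k² - 6.
Then T(1) = -13.

-13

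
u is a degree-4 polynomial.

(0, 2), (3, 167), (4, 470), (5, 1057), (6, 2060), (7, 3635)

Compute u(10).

13712

Write u(m) = am^4 + bm³ + cm² + dm + e; the 6 given values yield a linear system in the 5 coefficients.
Solving, u(m) = m^4 + 4m³ - 3m² + m + 2.
Then u(10) = 13712.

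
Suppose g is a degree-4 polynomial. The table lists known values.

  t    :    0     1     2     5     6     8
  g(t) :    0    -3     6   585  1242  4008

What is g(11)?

14487

Write g(t) = at^4 + bt³ + ct² + dt + e; the 6 given values yield a linear system in the 5 coefficients.
Solving, g(t) = t^4 - t² - 3t.
Then g(11) = 14487.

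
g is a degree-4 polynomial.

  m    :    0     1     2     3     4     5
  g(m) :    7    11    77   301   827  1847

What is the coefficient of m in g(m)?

-7

First differences: 4, 66, 224, 526, 1020. Second differences: 62, 158, 302, 494. Third differences: 96, 144, 192. Fourth differences: 48, 48.
Level-4 differences are constant, so g has degree 4.
Fitting a degree-4 polynomial gives g(m) = 2m^4 + 4m³ + 5m² - 7m + 7.
The coefficient of m is -7.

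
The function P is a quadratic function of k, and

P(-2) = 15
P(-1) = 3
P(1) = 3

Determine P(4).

Write P(k) = ak² + bk + c; the 3 given values yield a linear system in the 3 coefficients.
Solving, P(k) = 4k² - 1.
Then P(4) = 63.

63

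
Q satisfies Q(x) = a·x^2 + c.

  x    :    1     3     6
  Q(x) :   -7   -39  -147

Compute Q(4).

-67

From Q(1) = -7 and Q(3) = -39: 1a + c = -7 and 9a + c = -39.
Subtracting: 8a = -32, so a = -4; then c = -7 − (-4)·1 = -3.
So Q(x) = -4x² − 3, and Q(4) = -67.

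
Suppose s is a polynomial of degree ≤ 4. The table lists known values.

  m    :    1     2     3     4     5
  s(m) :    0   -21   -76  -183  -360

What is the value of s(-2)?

First differences: -21, -55, -107, -177. Second differences: -34, -52, -70. Third differences: -18, -18.
Level-3 differences are constant, so s has degree 3.
Fitting a degree-3 polynomial gives s(m) = -3m³ + m² - 3m + 5.
Then s(-2) = 39.

39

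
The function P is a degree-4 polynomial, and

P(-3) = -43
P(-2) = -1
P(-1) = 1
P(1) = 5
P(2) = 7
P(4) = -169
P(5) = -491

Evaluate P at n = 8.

-3761

Write P(n) = an^4 + bn³ + cn² + dn + e; the 7 given values yield a linear system in the 5 coefficients.
Solving, P(n) = -n^4 + 5n² + 2n - 1.
Then P(8) = -3761.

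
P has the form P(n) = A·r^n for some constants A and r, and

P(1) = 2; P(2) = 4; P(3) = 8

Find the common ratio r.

2

Consecutive ratio: 4/2 = 2, and 8/4 = 2, so r = 2.
Then A·2^1 = 2 gives A = 1, and P(n) = 1·2^n.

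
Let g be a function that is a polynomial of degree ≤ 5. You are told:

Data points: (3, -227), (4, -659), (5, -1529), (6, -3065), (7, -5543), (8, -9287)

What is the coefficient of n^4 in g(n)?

First differences: -432, -870, -1536, -2478, -3744. Second differences: -438, -666, -942, -1266. Third differences: -228, -276, -324. Fourth differences: -48, -48.
Level-4 differences are constant, so g has degree 4.
Fitting a degree-4 polynomial gives g(n) = -2n^4 - 2n³ - n² - n + 1.
The coefficient of n^4 is -2.

-2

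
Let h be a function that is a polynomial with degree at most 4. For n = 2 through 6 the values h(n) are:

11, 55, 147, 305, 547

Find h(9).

1957

First differences: 44, 92, 158, 242. Second differences: 48, 66, 84. Third differences: 18, 18.
Level-3 differences are constant, so h has degree 3.
Fitting a degree-3 polynomial gives h(n) = 3n³ - 3n² + 2n - 5.
Then h(9) = 1957.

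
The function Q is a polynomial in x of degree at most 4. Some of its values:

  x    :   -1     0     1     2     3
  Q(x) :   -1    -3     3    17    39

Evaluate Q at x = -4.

53

First differences: -2, 6, 14, 22. Second differences: 8, 8, 8.
Level-2 differences are constant, so Q has degree 2.
Fitting a degree-2 polynomial gives Q(x) = 4x² + 2x - 3.
Then Q(-4) = 53.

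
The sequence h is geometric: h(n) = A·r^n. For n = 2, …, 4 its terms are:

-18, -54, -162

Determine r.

Consecutive ratio: -54/(-18) = 3, and -162/(-54) = 3, so r = 3.
Then A·3^2 = -18 gives A = -2, and h(n) = -2·3^n.

3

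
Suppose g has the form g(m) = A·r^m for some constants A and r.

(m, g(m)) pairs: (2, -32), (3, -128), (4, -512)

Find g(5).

-2048

Consecutive ratio: -128/(-32) = 4, and -512/(-128) = 4, so r = 4.
Then A·4^2 = -32 gives A = -2, and g(m) = -2·4^m.
g(5) = -2·4^5 = -2048.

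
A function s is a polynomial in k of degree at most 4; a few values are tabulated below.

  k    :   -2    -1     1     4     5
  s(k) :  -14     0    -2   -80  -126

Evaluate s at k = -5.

Write s(k) = ak^4 + bk³ + ck² + dk + e; the 5 given values yield a linear system in the 5 coefficients.
Solving, the top 2 coefficients vanish, and s(k) = -5k² - k + 4.
Then s(-5) = -116.

-116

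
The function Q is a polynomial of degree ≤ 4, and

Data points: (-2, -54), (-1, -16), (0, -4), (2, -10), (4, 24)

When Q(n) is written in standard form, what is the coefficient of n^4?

Write Q(n) = an^4 + bn³ + cn² + dn + e; the 5 given values yield a linear system in the 5 coefficients.
Solving, the leading coefficient vanishes, and Q(n) = 2n³ - 7n² + 3n - 4.
The coefficient of n^4 is 0.

0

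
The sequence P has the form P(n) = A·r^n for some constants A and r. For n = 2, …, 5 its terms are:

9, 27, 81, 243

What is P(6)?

729

Consecutive ratio: 27/9 = 3, and 81/27 = 3, so r = 3.
Then A·3^2 = 9 gives A = 1, and P(n) = 1·3^n.
P(6) = 1·3^6 = 729.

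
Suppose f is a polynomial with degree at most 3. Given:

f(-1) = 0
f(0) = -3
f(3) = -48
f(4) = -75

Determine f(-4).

-27

Write f(k) = ak³ + bk² + ck + d; the 4 given values yield a linear system in the 4 coefficients.
Solving, the leading coefficient vanishes, and f(k) = -3k² - 6k - 3.
Then f(-4) = -27.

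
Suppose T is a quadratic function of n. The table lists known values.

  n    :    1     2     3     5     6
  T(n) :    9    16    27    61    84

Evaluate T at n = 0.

Write T(n) = an² + bn + c; the 5 given values yield a linear system in the 3 coefficients.
Solving, T(n) = 2n² + n + 6.
Then T(0) = 6.

6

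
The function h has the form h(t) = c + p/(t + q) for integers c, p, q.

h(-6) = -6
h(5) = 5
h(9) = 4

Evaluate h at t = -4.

(h(t) − c)(t + q) = p for each data point; the three points give a linear system in c and q, then p follows.
Solving: c = 2, q = 3, p = 24, so h(t) = 2 + 24/(t + 3).
Then h(-4) = 2 + 24/(-1) = -22.

-22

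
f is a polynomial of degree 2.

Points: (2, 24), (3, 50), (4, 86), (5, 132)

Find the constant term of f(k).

2

First differences: 26, 36, 46. Second differences: 10, 10.
Level-2 differences are constant, so f has degree 2.
Fitting a degree-2 polynomial gives f(k) = 5k² + k + 2.
The constant term is f(0) = 2.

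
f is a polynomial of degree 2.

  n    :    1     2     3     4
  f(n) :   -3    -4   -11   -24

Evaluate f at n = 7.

-99

Write f(n) = an² + bn + c; the 4 given values yield a linear system in the 3 coefficients.
Solving, f(n) = -3n² + 8n - 8.
Then f(7) = -99.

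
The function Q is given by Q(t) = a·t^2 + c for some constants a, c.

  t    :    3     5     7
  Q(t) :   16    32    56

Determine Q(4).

From Q(3) = 16 and Q(5) = 32: 9a + c = 16 and 25a + c = 32.
Subtracting: 16a = 16, so a = 1; then c = 16 − 1·9 = 7.
So Q(t) = 1t² + 7, and Q(4) = 23.

23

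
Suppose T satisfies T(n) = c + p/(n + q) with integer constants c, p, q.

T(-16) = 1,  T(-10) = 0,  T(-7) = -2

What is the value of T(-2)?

(T(n) − c)(n + q) = p for each data point; the three points give a linear system in c and q, then p follows.
Solving: c = 2, q = 4, p = 12, so T(n) = 2 + 12/(n + 4).
Then T(-2) = 2 + 12/2 = 8.

8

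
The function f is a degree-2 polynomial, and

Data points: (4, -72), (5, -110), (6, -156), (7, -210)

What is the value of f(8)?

Write f(x) = ax² + bx + c; the 4 given values yield a linear system in the 3 coefficients.
Solving, f(x) = -4x² - 2x.
Then f(8) = -272.

-272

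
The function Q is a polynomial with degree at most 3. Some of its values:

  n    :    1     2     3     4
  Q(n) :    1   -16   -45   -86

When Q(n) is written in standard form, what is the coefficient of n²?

First differences: -17, -29, -41. Second differences: -12, -12.
Level-2 differences are constant, so Q has degree 2.
Fitting a degree-2 polynomial gives Q(n) = -6n² + n + 6.
The coefficient of n² is -6.

-6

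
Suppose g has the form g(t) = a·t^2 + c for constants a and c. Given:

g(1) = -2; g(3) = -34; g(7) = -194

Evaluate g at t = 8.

-254

From g(1) = -2 and g(3) = -34: 1a + c = -2 and 9a + c = -34.
Subtracting: 8a = -32, so a = -4; then c = -2 − (-4)·1 = 2.
So g(t) = -4t² + 2, and g(8) = -254.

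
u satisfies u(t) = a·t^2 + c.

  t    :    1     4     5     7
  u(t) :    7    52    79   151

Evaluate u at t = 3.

From u(1) = 7 and u(4) = 52: 1a + c = 7 and 16a + c = 52.
Subtracting: 15a = 45, so a = 3; then c = 7 − 3·1 = 4.
So u(t) = 3t² + 4, and u(3) = 31.

31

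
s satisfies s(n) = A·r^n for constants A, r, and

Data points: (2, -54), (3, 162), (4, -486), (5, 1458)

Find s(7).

Consecutive ratio: 162/(-54) = -3, and -486/162 = -3, so r = -3.
Then A·(-3)^2 = -54 gives A = -6, and s(n) = -6·(-3)^n.
s(7) = -6·(-3)^7 = 13122.

13122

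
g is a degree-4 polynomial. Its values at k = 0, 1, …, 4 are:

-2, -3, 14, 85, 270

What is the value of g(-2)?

30

Write g(k) = ak^4 + bk³ + ck² + dk + e; the 5 given values yield a linear system in the 5 coefficients.
Solving, g(k) = k^4 + 2k² - 4k - 2.
Then g(-2) = 30.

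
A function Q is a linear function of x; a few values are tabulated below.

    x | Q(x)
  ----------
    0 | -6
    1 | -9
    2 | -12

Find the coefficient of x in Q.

-3

First differences: -3, -3.
Level-1 differences are constant, so Q has degree 1.
Fitting a degree-1 polynomial gives Q(x) = -3x - 6.
The coefficient of x is -3.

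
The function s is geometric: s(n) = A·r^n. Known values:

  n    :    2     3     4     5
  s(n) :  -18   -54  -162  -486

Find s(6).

Consecutive ratio: -54/(-18) = 3, and -162/(-54) = 3, so r = 3.
Then A·3^2 = -18 gives A = -2, and s(n) = -2·3^n.
s(6) = -2·3^6 = -1458.

-1458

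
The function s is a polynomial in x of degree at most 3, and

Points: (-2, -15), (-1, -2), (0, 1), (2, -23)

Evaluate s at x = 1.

Write s(x) = ax³ + bx² + cx + d; the 4 given values yield a linear system in the 4 coefficients.
Solving, the leading coefficient vanishes, and s(x) = -5x² - 2x + 1.
Then s(1) = -6.

-6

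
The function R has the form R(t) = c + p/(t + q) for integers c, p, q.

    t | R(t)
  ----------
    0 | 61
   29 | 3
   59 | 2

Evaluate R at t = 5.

11

(R(t) − c)(t + q) = p for each data point; the three points give a linear system in c and q, then p follows.
Solving: c = 1, q = 1, p = 60, so R(t) = 1 + 60/(t + 1).
Then R(5) = 1 + 60/6 = 11.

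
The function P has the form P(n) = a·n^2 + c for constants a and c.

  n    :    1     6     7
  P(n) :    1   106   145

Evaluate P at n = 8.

190

From P(1) = 1 and P(6) = 106: 1a + c = 1 and 36a + c = 106.
Subtracting: 35a = 105, so a = 3; then c = 1 − 3·1 = -2.
So P(n) = 3n² − 2, and P(8) = 190.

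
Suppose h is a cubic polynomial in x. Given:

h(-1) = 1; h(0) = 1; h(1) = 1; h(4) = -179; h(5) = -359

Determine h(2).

-17

Write h(x) = ax³ + bx² + cx + d; the 5 given values yield a linear system in the 4 coefficients.
Solving, h(x) = -3x³ + 3x + 1.
Then h(2) = -17.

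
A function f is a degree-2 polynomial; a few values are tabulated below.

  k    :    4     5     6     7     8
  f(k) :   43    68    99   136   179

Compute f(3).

24

First differences: 25, 31, 37, 43. Second differences: 6, 6, 6.
Level-2 differences are constant, so f has degree 2.
Fitting a degree-2 polynomial gives f(k) = 3k² - 2k + 3.
Then f(3) = 24.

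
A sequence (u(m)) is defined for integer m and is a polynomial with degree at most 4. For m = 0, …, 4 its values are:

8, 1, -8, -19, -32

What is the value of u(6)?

-64

First differences: -7, -9, -11, -13. Second differences: -2, -2, -2.
Level-2 differences are constant, so u has degree 2.
Fitting a degree-2 polynomial gives u(m) = -m² - 6m + 8.
Then u(6) = -64.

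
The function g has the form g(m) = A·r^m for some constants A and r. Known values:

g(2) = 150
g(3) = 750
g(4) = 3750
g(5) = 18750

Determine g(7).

468750

Consecutive ratio: 750/150 = 5, and 3750/750 = 5, so r = 5.
Then A·5^2 = 150 gives A = 6, and g(m) = 6·5^m.
g(7) = 6·5^7 = 468750.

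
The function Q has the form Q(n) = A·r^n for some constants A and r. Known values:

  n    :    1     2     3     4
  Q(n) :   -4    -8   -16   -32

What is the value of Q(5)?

-64

Consecutive ratio: -8/(-4) = 2, and -16/(-8) = 2, so r = 2.
Then A·2^1 = -4 gives A = -2, and Q(n) = -2·2^n.
Q(5) = -2·2^5 = -64.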